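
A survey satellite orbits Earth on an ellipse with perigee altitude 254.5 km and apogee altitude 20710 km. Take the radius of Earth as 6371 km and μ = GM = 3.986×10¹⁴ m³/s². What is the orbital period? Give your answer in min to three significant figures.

T ≈ 363 min

r_p = 6371 + 254.5 = 6625.5 km = 6.6255×10⁶ m.
r_a = 6371 + 20710 = 27081 km = 2.7081×10⁷ m.
Semi-major axis a = (r_p + r_a)/2 = (6625.5 + 27081)/2 = 16853 km = 1.685×10⁷ m.
By Kepler's third law T = 2π√(a³/μ) = 2π × 3.465×10³ = 2.177×10⁴ s.
= 362.9 min.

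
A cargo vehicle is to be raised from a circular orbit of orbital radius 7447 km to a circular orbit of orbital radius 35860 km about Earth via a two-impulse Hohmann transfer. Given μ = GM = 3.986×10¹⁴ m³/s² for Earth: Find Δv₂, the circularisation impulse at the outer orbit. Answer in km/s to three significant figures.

Δv ≈ 1.38 km/s

r₁ = 7447 km = 7.447×10⁶ m.
r₂ = 35860 km = 3.586×10⁷ m.
Transfer ellipse a_t = (r₁ + r₂)/2 = 2.165×10⁷ m.
At r₁: circular v_c1 = √(μ/r₁) = 7316 m/s; transfer-perigee v_p = √[μ(2/r₁ − 1/a_t)] = 9415 m/s.
At r₂: circular v_c2 = √(μ/r₂) = 3334 m/s; transfer-apogee v_a = √[μ(2/r₂ − 1/a_t)] = 1955 m/s.
Δv₂ = v_c2 − v_a = 1379 m/s.
= 1.379 km/s.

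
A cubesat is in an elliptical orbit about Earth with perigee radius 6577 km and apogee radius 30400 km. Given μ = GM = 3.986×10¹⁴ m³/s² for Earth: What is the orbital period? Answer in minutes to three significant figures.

Semi-major axis a = (r_p + r_a)/2 = (6577.0 + 30400)/2 = 18488 km = 1.849×10⁷ m.
By Kepler's third law T = 2π√(a³/μ) = 2π × 3.982×10³ = 2.502×10⁴ s.
= 417.0 minutes.

T ≈ 417 minutes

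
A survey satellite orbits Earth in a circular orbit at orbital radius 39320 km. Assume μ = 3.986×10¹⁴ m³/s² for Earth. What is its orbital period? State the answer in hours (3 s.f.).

T ≈ 21.6 hours

r = 39320 km = 3.932×10⁷ m.
Kepler's third law: T = 2π√(r³/μ) = 2π√((3.932×10⁷)³ / 3.986×10¹⁴).
r³/μ = 1.525×10⁸ s², so T = 2π × 1.235×10⁴ = 7.759×10⁴ s.
Converting: 7.759×10⁴ s ÷ 3600 = 21.55 hours.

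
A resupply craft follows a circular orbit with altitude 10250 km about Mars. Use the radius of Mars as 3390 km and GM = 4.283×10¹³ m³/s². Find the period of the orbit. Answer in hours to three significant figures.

T ≈ 13.4 hours

r = 3390 + 10250 = 13640 km = 1.3640×10⁷ m.
Kepler's third law: T = 2π√(r³/μ) = 2π√((1.364×10⁷)³ / 4.283×10¹³).
r³/μ = 5.925×10⁷ s², so T = 2π × 7.697×10³ = 4.836×10⁴ s.
Converting: 4.836×10⁴ s ÷ 3600 = 13.43 hours.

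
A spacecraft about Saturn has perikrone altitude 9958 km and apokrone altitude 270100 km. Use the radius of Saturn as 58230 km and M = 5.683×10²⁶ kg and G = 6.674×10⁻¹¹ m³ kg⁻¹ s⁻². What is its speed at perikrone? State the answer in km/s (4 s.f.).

v ≈ 30.35 km/s

μ = GM = 6.674×10⁻¹¹ × 5.683×10²⁶ = 3.793×10¹⁶ m³/s².
r_p = 58230 + 9958 = 68188 km = 6.8188×10⁷ m.
r_a = 58230 + 270100 = 328330 km = 3.2833×10⁸ m.
Semi-major axis a = (r_p + r_a)/2 = 1.9826×10⁵ km = 1.983×10⁸ m.
Vis-viva: v² = μ(2/r − 1/a) = 3.793×10¹⁶ × (2.933×10⁻⁸ − 5.044×10⁻⁹) = 9.212×10⁸ m²/s².
v = 30350 m/s = 30.35 km/s.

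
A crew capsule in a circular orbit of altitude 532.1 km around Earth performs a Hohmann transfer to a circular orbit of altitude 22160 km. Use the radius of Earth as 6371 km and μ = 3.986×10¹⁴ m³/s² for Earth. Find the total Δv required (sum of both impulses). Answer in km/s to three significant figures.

Δv_total ≈ 3.45 km/s

r₁ = 6371 + 532.1 = 6903.1 km = 6.9031×10⁶ m.
r₂ = 6371 + 22160 = 28531 km = 2.8531×10⁷ m.
Transfer ellipse a_t = (r₁ + r₂)/2 = 1.772×10⁷ m.
At r₁: circular v_c1 = √(μ/r₁) = 7599 m/s; transfer-perigee v_p = √[μ(2/r₁ − 1/a_t)] = 9643 m/s.
Δv₁ = v_p − v_c1 = 2044 m/s.
At r₂: circular v_c2 = √(μ/r₂) = 3738 m/s; transfer-apogee v_a = √[μ(2/r₂ − 1/a_t)] = 2333 m/s.
Δv₂ = v_c2 − v_a = 1405 m/s.
Total Δv = Δv₁ + Δv₂ = 3449 m/s = 3.449 km/s.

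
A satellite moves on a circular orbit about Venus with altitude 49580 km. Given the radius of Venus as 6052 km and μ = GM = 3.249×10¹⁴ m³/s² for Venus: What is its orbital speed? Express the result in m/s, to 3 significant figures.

r = 6052 + 49580 = 55632 km = 5.5632×10⁷ m.
For a circular orbit v = √(μ/r) = √(3.249×10¹⁴ / 5.563×10⁷) = √(5.840×10⁶) = 2417 m/s.

v ≈ 2420 m/s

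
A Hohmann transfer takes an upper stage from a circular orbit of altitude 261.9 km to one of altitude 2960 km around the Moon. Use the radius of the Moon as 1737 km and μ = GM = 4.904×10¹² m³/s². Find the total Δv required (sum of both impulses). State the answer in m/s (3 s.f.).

Δv_total ≈ 521 m/s

r₁ = 1737 + 261.9 = 1998.9 km = 1.9989×10⁶ m.
r₂ = 1737 + 2960 = 4697.0 km = 4.6970×10⁶ m.
Transfer ellipse a_t = (r₁ + r₂)/2 = 3.348×10⁶ m.
At r₁: circular v_c1 = √(μ/r₁) = 1566 m/s; transfer-perilune v_p = √[μ(2/r₁ − 1/a_t)] = 1855 m/s.
Δv₁ = v_p − v_c1 = 288.9 m/s.
At r₂: circular v_c2 = √(μ/r₂) = 1022 m/s; transfer-apolune v_a = √[μ(2/r₂ − 1/a_t)] = 789.5 m/s.
Δv₂ = v_c2 − v_a = 232.3 m/s.
Total Δv = Δv₁ + Δv₂ = 521.2 m/s.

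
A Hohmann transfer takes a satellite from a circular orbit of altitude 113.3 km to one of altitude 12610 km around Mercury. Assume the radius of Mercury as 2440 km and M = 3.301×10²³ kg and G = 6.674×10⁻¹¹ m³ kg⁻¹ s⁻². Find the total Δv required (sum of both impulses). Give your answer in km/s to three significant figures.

μ = GM = 6.674×10⁻¹¹ × 3.301×10²³ = 2.203×10¹³ m³/s².
r₁ = 2440 + 113.3 = 2553.3 km = 2.5533×10⁶ m.
r₂ = 2440 + 12610 = 15050 km = 1.5050×10⁷ m.
Transfer ellipse a_t = (r₁ + r₂)/2 = 8.802×10⁶ m.
At r₁: circular v_c1 = √(μ/r₁) = 2937 m/s; transfer-periherm v_p = √[μ(2/r₁ − 1/a_t)] = 3841 m/s.
Δv₁ = v_p − v_c1 = 903.6 m/s.
At r₂: circular v_c2 = √(μ/r₂) = 1210 m/s; transfer-apoherm v_a = √[μ(2/r₂ − 1/a_t)] = 651.7 m/s.
Δv₂ = v_c2 − v_a = 558.2 m/s.
Total Δv = Δv₁ + Δv₂ = 1462 m/s = 1.462 km/s.

Δv_total ≈ 1.46 km/s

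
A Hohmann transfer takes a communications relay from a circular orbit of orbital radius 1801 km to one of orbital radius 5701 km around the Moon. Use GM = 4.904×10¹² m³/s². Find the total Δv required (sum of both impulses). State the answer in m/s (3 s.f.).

r₁ = 1801 km = 1.801×10⁶ m.
r₂ = 5701 km = 5.701×10⁶ m.
Transfer ellipse a_t = (r₁ + r₂)/2 = 3.751×10⁶ m.
At r₁: circular v_c1 = √(μ/r₁) = 1650 m/s; transfer-perilune v_p = √[μ(2/r₁ − 1/a_t)] = 2034 m/s.
Δv₁ = v_p − v_c1 = 384.2 m/s.
At r₂: circular v_c2 = √(μ/r₂) = 927.5 m/s; transfer-apolune v_a = √[μ(2/r₂ − 1/a_t)] = 642.7 m/s.
Δv₂ = v_c2 − v_a = 284.8 m/s.
Total Δv = Δv₁ + Δv₂ = 669.0 m/s.

Δv_total ≈ 669 m/s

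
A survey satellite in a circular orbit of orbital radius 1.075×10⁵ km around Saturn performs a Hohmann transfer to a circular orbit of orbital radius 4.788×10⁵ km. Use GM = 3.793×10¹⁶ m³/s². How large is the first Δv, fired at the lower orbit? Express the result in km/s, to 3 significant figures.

r₁ = 1.075×10⁵ km = 1.075×10⁸ m.
r₂ = 4.788×10⁵ km = 4.788×10⁸ m.
Transfer ellipse a_t = (r₁ + r₂)/2 = 2.932×10⁸ m.
At r₁: circular v_c1 = √(μ/r₁) = 18780 m/s; transfer-perikrone v_p = √[μ(2/r₁ − 1/a_t)] = 24010 m/s.
Δv₁ = v_p − v_c1 = 5222 m/s.
= 5.222 km/s.

Δv ≈ 5.22 km/s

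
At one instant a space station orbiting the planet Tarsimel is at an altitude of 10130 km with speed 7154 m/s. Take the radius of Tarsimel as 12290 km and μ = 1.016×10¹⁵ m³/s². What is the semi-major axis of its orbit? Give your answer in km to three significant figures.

a ≈ 25800 km

r = 12290 + 10130 = 22420 km = 2.242×10⁷ m.
Vis-viva rearranged: 1/a = 2/r − v²/μ = 8.921×10⁻⁸ − 5.037×10⁻⁸ = 3.883×10⁻⁸ m⁻¹.
a = 2.575×10⁷ m = 25752 km.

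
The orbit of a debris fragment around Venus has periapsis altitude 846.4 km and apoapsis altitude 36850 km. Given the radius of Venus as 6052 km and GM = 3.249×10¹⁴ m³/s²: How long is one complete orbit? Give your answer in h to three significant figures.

T ≈ 12.0 h

r_p = 6052 + 846.4 = 6898.4 km = 6.8984×10⁶ m.
r_a = 6052 + 36850 = 42902 km = 4.2902×10⁷ m.
Semi-major axis a = (r_p + r_a)/2 = (6898.4 + 42902)/2 = 24900 km = 2.490×10⁷ m.
By Kepler's third law T = 2π√(a³/μ) = 2π × 6.893×10³ = 4.331×10⁴ s.
= 12.03 h.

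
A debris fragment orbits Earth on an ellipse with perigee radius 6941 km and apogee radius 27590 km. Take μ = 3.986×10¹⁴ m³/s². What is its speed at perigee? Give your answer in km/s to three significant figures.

v ≈ 9.58 km/s

Semi-major axis a = (r_p + r_a)/2 = 17266 km = 1.727×10⁷ m.
Vis-viva: v² = μ(2/r − 1/a) = 3.986×10¹⁴ × (2.881×10⁻⁷ − 5.792×10⁻⁸) = 9.177×10⁷ m²/s².
v = 9580 m/s = 9.580 km/s.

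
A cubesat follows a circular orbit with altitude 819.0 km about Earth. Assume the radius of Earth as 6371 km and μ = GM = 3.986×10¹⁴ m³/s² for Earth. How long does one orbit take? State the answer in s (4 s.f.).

r = 6371 + 819.0 = 7190.0 km = 7.1900×10⁶ m.
Kepler's third law: T = 2π√(r³/μ) = 2π√((7.190×10⁶)³ / 3.986×10¹⁴).
r³/μ = 9.325×10⁵ s², so T = 2π × 9.657×10² = 6.067×10³ s.

T ≈ 6067 s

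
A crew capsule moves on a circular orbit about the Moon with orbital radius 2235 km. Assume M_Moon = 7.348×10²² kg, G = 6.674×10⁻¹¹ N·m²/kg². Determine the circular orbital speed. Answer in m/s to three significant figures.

v ≈ 1480 m/s

μ = GM = 6.674×10⁻¹¹ × 7.348×10²² = 4.904×10¹² m³/s².
r = 2235 km = 2.235×10⁶ m.
For a circular orbit v = √(μ/r) = √(4.904×10¹² / 2.235×10⁶) = √(2.194×10⁶) = 1481 m/s.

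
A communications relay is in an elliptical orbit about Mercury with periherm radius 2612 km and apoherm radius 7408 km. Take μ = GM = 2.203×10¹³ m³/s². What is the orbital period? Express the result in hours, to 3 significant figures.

Semi-major axis a = (r_p + r_a)/2 = (2612.0 + 7408.0)/2 = 5010.0 km = 5.010×10⁶ m.
By Kepler's third law T = 2π√(a³/μ) = 2π × 2.389×10³ = 1.501×10⁴ s.
= 4.170 hours.

T ≈ 4.17 hours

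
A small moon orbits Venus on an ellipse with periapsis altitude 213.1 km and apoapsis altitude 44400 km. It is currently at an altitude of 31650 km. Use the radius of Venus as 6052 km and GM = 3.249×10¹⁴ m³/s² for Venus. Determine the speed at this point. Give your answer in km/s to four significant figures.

v ≈ 2.404 km/s

r_p = 6052 + 213.1 = 6265.1 km = 6.2651×10⁶ m.
r_a = 6052 + 44400 = 50452 km = 5.0452×10⁷ m.
r = 6052 + 31650 = 37702 km = 3.770×10⁷ m.
Semi-major axis a = (r_p + r_a)/2 = 28359 km = 2.836×10⁷ m.
Vis-viva: v² = μ(2/r − 1/a) = 3.249×10¹⁴ × (5.305×10⁻⁸ − 3.526×10⁻⁸) = 5.778×10⁶ m²/s².
v = 2404 m/s = 2.404 km/s.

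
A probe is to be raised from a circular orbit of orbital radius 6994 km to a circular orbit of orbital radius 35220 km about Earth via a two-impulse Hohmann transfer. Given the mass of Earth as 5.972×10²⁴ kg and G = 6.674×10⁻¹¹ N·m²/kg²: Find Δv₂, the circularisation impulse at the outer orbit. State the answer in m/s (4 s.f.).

μ = GM = 6.674×10⁻¹¹ × 5.972×10²⁴ = 3.986×10¹⁴ m³/s².
r₁ = 6994 km = 6.994×10⁶ m.
r₂ = 35220 km = 3.522×10⁷ m.
Transfer ellipse a_t = (r₁ + r₂)/2 = 2.111×10⁷ m.
At r₁: circular v_c1 = √(μ/r₁) = 7549 m/s; transfer-perigee v_p = √[μ(2/r₁ − 1/a_t)] = 9752 m/s.
At r₂: circular v_c2 = √(μ/r₂) = 3364 m/s; transfer-apogee v_a = √[μ(2/r₂ − 1/a_t)] = 1936 m/s.
Δv₂ = v_c2 − v_a = 1428 m/s.

Δv ≈ 1428 m/s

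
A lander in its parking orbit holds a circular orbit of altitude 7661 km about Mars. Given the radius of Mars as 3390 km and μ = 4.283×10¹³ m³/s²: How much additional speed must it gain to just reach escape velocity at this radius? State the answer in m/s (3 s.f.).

Δv ≈ 815 m/s

r = 3390 + 7661 = 11051 km = 1.1051×10⁷ m.
Circular speed v_c = √(μ/r) = 1969 m/s.
Escape speed v_esc = √(2μ/r) = √2 × v_c = 2784 m/s.
Δv = v_esc − v_c = 815.5 m/s.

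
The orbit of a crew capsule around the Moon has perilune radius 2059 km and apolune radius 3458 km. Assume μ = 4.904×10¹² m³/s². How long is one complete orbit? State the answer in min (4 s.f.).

T ≈ 216.7 min

Semi-major axis a = (r_p + r_a)/2 = (2059.0 + 3458.0)/2 = 2758.5 km = 2.758×10⁶ m.
By Kepler's third law T = 2π√(a³/μ) = 2π × 2.069×10³ = 1.300×10⁴ s.
= 216.7 min.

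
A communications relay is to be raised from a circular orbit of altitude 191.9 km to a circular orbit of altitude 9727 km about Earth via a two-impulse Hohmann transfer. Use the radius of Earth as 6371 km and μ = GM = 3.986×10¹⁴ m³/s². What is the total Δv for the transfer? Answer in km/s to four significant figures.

r₁ = 6371 + 191.9 = 6562.9 km = 6.5629×10⁶ m.
r₂ = 6371 + 9727 = 16098 km = 1.6098×10⁷ m.
Transfer ellipse a_t = (r₁ + r₂)/2 = 1.133×10⁷ m.
At r₁: circular v_c1 = √(μ/r₁) = 7793 m/s; transfer-perigee v_p = √[μ(2/r₁ − 1/a_t)] = 9289 m/s.
Δv₁ = v_p − v_c1 = 1496 m/s.
At r₂: circular v_c2 = √(μ/r₂) = 4976 m/s; transfer-apogee v_a = √[μ(2/r₂ − 1/a_t)] = 3787 m/s.
Δv₂ = v_c2 − v_a = 1189 m/s.
Total Δv = Δv₁ + Δv₂ = 2685 m/s = 2.685 km/s.

Δv_total ≈ 2.685 km/s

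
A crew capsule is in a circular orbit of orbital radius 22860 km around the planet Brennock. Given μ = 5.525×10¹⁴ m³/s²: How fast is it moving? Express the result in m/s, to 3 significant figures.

v ≈ 4920 m/s

r = 22860 km = 2.286×10⁷ m.
For a circular orbit v = √(μ/r) = √(5.525×10¹⁴ / 2.286×10⁷) = √(2.417×10⁷) = 4916 m/s.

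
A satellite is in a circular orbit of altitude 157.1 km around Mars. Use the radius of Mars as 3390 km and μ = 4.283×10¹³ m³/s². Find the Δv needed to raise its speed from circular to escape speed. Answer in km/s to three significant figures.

r = 3390 + 157.1 = 3547.1 km = 3.5471×10⁶ m.
Circular speed v_c = √(μ/r) = 3475 m/s.
Escape speed v_esc = √(2μ/r) = √2 × v_c = 4914 m/s.
Δv = v_esc − v_c = 1439 m/s = 1.439 km/s.

Δv ≈ 1.44 km/s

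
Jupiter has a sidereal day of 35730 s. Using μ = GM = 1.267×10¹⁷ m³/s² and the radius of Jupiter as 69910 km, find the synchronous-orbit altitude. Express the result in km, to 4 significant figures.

h_sync ≈ 90110 km

A synchronous orbit has period T, so by Kepler's third law a = (μT²/4π²)^(1/3).
μT²/4π² = 1.267×10¹⁷ × (3.573×10⁴)² / 39.48 = 4.097×10²⁴ m³.
a = 1.600×10⁸ m = 1.6002×10⁵ km.
Altitude h = a − R = 1.6002×10⁵ − 69910 = 90105 km.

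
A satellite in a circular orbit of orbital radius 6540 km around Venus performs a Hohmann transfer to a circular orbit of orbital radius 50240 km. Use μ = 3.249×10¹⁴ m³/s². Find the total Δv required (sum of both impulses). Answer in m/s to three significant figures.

r₁ = 6540 km = 6.540×10⁶ m.
r₂ = 50240 km = 5.024×10⁷ m.
Transfer ellipse a_t = (r₁ + r₂)/2 = 2.839×10⁷ m.
At r₁: circular v_c1 = √(μ/r₁) = 7048 m/s; transfer-periapsis v_p = √[μ(2/r₁ − 1/a_t)] = 9376 m/s.
Δv₁ = v_p − v_c1 = 2328 m/s.
At r₂: circular v_c2 = √(μ/r₂) = 2543 m/s; transfer-apoapsis v_a = √[μ(2/r₂ − 1/a_t)] = 1221 m/s.
Δv₂ = v_c2 − v_a = 1322 m/s.
Total Δv = Δv₁ + Δv₂ = 3650 m/s.

Δv_total ≈ 3650 m/s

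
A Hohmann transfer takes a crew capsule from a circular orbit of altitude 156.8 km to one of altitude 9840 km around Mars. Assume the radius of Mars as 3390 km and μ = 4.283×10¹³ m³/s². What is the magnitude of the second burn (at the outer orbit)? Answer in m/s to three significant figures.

Δv ≈ 629 m/s

r₁ = 3390 + 156.8 = 3546.8 km = 3.5468×10⁶ m.
r₂ = 3390 + 9840 = 13230 km = 1.3230×10⁷ m.
Transfer ellipse a_t = (r₁ + r₂)/2 = 8.388×10⁶ m.
At r₁: circular v_c1 = √(μ/r₁) = 3475 m/s; transfer-periapsis v_p = √[μ(2/r₁ − 1/a_t)] = 4364 m/s.
At r₂: circular v_c2 = √(μ/r₂) = 1799 m/s; transfer-apoapsis v_a = √[μ(2/r₂ − 1/a_t)] = 1170 m/s.
Δv₂ = v_c2 − v_a = 629.3 m/s.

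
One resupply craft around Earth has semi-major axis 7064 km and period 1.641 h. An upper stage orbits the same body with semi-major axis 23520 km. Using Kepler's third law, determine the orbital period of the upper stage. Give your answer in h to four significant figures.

T₂ ≈ 9.970 h

Kepler's third law: T² ∝ a³, so T₂ = T₁ (a₂/a₁)^(3/2).
a₂/a₁ = 3.330, (a₂/a₁)^(3/2) = 6.075.
T₂ = 1.641 × 6.075 = 9.970 h.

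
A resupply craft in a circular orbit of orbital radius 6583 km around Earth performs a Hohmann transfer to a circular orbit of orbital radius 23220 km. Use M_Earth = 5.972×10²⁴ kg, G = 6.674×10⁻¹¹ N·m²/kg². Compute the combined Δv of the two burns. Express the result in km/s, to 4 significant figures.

μ = GM = 6.674×10⁻¹¹ × 5.972×10²⁴ = 3.986×10¹⁴ m³/s².
r₁ = 6583 km = 6.583×10⁶ m.
r₂ = 23220 km = 2.322×10⁷ m.
Transfer ellipse a_t = (r₁ + r₂)/2 = 1.490×10⁷ m.
At r₁: circular v_c1 = √(μ/r₁) = 7781 m/s; transfer-perigee v_p = √[μ(2/r₁ − 1/a_t)] = 9713 m/s.
Δv₁ = v_p − v_c1 = 1932 m/s.
At r₂: circular v_c2 = √(μ/r₂) = 4143 m/s; transfer-apogee v_a = √[μ(2/r₂ − 1/a_t)] = 2754 m/s.
Δv₂ = v_c2 − v_a = 1389 m/s.
Total Δv = Δv₁ + Δv₂ = 3321 m/s = 3.321 km/s.

Δv_total ≈ 3.321 km/s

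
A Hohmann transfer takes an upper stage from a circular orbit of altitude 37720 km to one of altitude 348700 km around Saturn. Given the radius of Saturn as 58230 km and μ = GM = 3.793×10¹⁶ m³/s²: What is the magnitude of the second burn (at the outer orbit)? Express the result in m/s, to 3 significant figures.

r₁ = 58230 + 37720 = 95950 km = 9.5950×10⁷ m.
r₂ = 58230 + 348700 = 406930 km = 4.0693×10⁸ m.
Transfer ellipse a_t = (r₁ + r₂)/2 = 2.514×10⁸ m.
At r₁: circular v_c1 = √(μ/r₁) = 19880 m/s; transfer-perikrone v_p = √[μ(2/r₁ − 1/a_t)] = 25290 m/s.
At r₂: circular v_c2 = √(μ/r₂) = 9655 m/s; transfer-apokrone v_a = √[μ(2/r₂ − 1/a_t)] = 5964 m/s.
Δv₂ = v_c2 − v_a = 3691 m/s.

Δv ≈ 3690 m/s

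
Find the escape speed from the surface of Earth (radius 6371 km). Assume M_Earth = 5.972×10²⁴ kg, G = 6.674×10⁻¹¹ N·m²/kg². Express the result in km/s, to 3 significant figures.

v_esc ≈ 11.2 km/s

μ = GM = 6.674×10⁻¹¹ × 5.972×10²⁴ = 3.986×10¹⁴ m³/s².
r = R = 6.371×10⁶ m.
Escape speed v_esc = √(2μ/r) = √(2 × 3.986×10¹⁴ / 6.371×10⁶) = √(1.251×10⁸) = 11190 m/s.
= 11.19 km/s.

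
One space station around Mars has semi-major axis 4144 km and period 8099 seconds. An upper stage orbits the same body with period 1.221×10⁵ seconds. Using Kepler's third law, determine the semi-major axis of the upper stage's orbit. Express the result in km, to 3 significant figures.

Kepler's third law: a³ ∝ T², so a₂ = a₁ (T₂/T₁)^(2/3).
T₂/T₁ = 15.08, (T₂/T₁)^(2/3) = 6.103.
a₂ = 4144 × 6.103 = 25290 km.

a₂ ≈ 25300 km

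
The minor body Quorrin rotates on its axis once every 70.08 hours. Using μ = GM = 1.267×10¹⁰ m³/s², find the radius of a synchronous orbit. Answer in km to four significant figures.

r_sync ≈ 2734 km

T = 70.08 hours = 2.523×10⁵ s.
A synchronous orbit has period T, so by Kepler's third law a = (μT²/4π²)^(1/3).
μT²/4π² = 1.267×10¹⁰ × (2.523×10⁵)² / 39.48 = 2.043×10¹⁹ m³.
a = 2.734×10⁶ m = 2733.6 km.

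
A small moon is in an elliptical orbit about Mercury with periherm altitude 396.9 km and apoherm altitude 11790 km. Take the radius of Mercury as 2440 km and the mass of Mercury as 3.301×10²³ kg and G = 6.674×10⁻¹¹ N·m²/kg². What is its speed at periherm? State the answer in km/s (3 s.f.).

v ≈ 3.60 km/s

μ = GM = 6.674×10⁻¹¹ × 3.301×10²³ = 2.203×10¹³ m³/s².
r_p = 2440 + 396.9 = 2836.9 km = 2.8369×10⁶ m.
r_a = 2440 + 11790 = 14230 km = 1.4230×10⁷ m.
Semi-major axis a = (r_p + r_a)/2 = 8533.5 km = 8.533×10⁶ m.
Vis-viva: v² = μ(2/r − 1/a) = 2.203×10¹³ × (7.050×10⁻⁷ − 1.172×10⁻⁷) = 1.295×10⁷ m²/s².
v = 3599 m/s = 3.599 km/s.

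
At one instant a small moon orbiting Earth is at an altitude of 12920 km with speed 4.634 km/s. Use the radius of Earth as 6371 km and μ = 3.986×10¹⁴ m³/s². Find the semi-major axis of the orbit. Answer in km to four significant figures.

a ≈ 20080 km

r = 6371 + 12920 = 19291 km = 1.929×10⁷ m.
Specific orbital energy ε = v²/2 − μ/r = (4634)²/2 − 3.986×10¹⁴/1.929×10⁷ = -9.926×10⁶ J/kg.
Since ε = −μ/(2a), a = −μ/(2ε) = 2.008×10⁷ m = 20080 km.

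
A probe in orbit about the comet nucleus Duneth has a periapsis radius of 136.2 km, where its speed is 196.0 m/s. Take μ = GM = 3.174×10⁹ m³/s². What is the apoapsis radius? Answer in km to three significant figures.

r_p = 1.362×10⁵ m.
Specific energy ε = v²/2 − μ/r = -4.096×10³ J/kg, so a = −μ/(2ε) = 3.875×10⁵ m.
The apsides satisfy r_p + r_a = 2a, so the apoapsis radius is 2a − r_p = 6.387×10⁵ m = 638.71 km.

apoapsis radius ≈ 639 km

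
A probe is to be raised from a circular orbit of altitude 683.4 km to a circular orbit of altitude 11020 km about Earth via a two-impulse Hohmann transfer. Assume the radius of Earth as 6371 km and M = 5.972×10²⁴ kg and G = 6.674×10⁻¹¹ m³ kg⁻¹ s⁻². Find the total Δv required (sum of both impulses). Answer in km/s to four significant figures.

Δv_total ≈ 2.600 km/s

μ = GM = 6.674×10⁻¹¹ × 5.972×10²⁴ = 3.986×10¹⁴ m³/s².
r₁ = 6371 + 683.4 = 7054.4 km = 7.0544×10⁶ m.
r₂ = 6371 + 11020 = 17391 km = 1.7391×10⁷ m.
Transfer ellipse a_t = (r₁ + r₂)/2 = 1.222×10⁷ m.
At r₁: circular v_c1 = √(μ/r₁) = 7517 m/s; transfer-perigee v_p = √[μ(2/r₁ − 1/a_t)] = 8966 m/s.
Δv₁ = v_p − v_c1 = 1449 m/s.
At r₂: circular v_c2 = √(μ/r₂) = 4787 m/s; transfer-apogee v_a = √[μ(2/r₂ − 1/a_t)] = 3637 m/s.
Δv₂ = v_c2 − v_a = 1150 m/s.
Total Δv = Δv₁ + Δv₂ = 2600 m/s = 2.600 km/s.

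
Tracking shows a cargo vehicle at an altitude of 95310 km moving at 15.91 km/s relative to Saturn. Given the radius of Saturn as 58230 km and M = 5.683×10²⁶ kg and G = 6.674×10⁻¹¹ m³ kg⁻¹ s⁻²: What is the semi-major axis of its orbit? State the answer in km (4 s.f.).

μ = GM = 6.674×10⁻¹¹ × 5.683×10²⁶ = 3.793×10¹⁶ m³/s².
r = 58230 + 95310 = 1.5354×10⁵ km = 1.535×10⁸ m.
Specific orbital energy ε = v²/2 − μ/r = (15910)²/2 − 3.793×10¹⁶/1.535×10⁸ = -1.205×10⁸ J/kg.
Since ε = −μ/(2a), a = −μ/(2ε) = 1.574×10⁸ m = 1.5743×10⁵ km.

a ≈ 1.574×10⁵ km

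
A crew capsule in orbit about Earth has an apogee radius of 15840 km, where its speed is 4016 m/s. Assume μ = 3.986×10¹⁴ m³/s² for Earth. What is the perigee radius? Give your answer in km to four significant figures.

perigee radius ≈ 7470 km

r_a = 1.584×10⁷ m.
Specific energy ε = v²/2 − μ/r = -1.710×10⁷ J/kg, so a = −μ/(2ε) = 1.165×10⁷ m.
The apsides satisfy r_p + r_a = 2a, so the perigee radius is 2a − r_a = 7.470×10⁶ m = 7469.9 km.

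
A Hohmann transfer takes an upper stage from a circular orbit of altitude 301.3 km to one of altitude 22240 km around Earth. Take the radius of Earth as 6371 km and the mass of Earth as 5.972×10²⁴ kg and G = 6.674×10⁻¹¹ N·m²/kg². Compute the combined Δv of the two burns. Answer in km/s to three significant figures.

Δv_total ≈ 3.55 km/s

μ = GM = 6.674×10⁻¹¹ × 5.972×10²⁴ = 3.986×10¹⁴ m³/s².
r₁ = 6371 + 301.3 = 6672.3 km = 6.6723×10⁶ m.
r₂ = 6371 + 22240 = 28611 km = 2.8611×10⁷ m.
Transfer ellipse a_t = (r₁ + r₂)/2 = 1.764×10⁷ m.
At r₁: circular v_c1 = √(μ/r₁) = 7729 m/s; transfer-perigee v_p = √[μ(2/r₁ − 1/a_t)] = 9843 m/s.
Δv₁ = v_p − v_c1 = 2114 m/s.
At r₂: circular v_c2 = √(μ/r₂) = 3732 m/s; transfer-apogee v_a = √[μ(2/r₂ − 1/a_t)] = 2295 m/s.
Δv₂ = v_c2 − v_a = 1437 m/s.
Total Δv = Δv₁ + Δv₂ = 3551 m/s = 3.551 km/s.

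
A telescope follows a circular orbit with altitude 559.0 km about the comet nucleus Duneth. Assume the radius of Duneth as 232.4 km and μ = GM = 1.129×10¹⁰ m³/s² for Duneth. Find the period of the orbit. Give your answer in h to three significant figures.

r = 232.4 + 559.0 = 791.40 km = 7.9140×10⁵ m.
Kepler's third law: T = 2π√(r³/μ) = 2π√((7.914×10⁵)³ / 1.129×10¹⁰).
r³/μ = 4.390×10⁷ s², so T = 2π × 6.626×10³ = 4.163×10⁴ s.
Converting: 4.163×10⁴ s ÷ 3600 = 11.56 h.

T ≈ 11.6 h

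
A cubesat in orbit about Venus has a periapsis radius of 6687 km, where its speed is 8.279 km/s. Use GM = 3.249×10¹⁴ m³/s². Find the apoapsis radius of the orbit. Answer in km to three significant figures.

r_p = 6.687×10⁶ m.
Specific energy ε = v²/2 − μ/r = -1.432×10⁷ J/kg, so a = −μ/(2ε) = 1.135×10⁷ m.
The apsides satisfy r_p + r_a = 2a, so the apoapsis radius is 2a − r_p = 1.601×10⁷ m = 16008 km.

apoapsis radius ≈ 16000 km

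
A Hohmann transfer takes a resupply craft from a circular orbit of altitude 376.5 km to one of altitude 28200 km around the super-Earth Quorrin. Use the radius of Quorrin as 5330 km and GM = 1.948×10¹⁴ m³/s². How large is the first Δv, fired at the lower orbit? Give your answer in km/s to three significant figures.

r₁ = 5330 + 376.5 = 5706.5 km = 5.7065×10⁶ m.
r₂ = 5330 + 28200 = 33530 km = 3.3530×10⁷ m.
Transfer ellipse a_t = (r₁ + r₂)/2 = 1.962×10⁷ m.
At r₁: circular v_c1 = √(μ/r₁) = 5843 m/s; transfer-periapsis v_p = √[μ(2/r₁ − 1/a_t)] = 7638 m/s.
Δv₁ = v_p − v_c1 = 1796 m/s.
= 1.796 km/s.

Δv ≈ 1.80 km/s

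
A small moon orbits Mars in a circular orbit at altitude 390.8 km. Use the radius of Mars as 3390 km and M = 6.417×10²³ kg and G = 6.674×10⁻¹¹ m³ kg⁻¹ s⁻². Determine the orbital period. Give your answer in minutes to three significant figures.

μ = GM = 6.674×10⁻¹¹ × 6.417×10²³ = 4.283×10¹³ m³/s².
r = 3390 + 390.8 = 3780.8 km = 3.7808×10⁶ m.
Kepler's third law: T = 2π√(r³/μ) = 2π√((3.781×10⁶)³ / 4.283×10¹³).
r³/μ = 1.262×10⁶ s², so T = 2π × 1.123×10³ = 7.058×10³ s.
Converting: 7.058×10³ s ÷ 60.00 = 117.6 minutes.

T ≈ 118 minutes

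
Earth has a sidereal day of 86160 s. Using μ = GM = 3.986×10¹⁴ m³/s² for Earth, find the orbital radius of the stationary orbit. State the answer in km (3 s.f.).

r_sync ≈ 42200 km

A synchronous orbit has period T, so by Kepler's third law a = (μT²/4π²)^(1/3).
μT²/4π² = 3.986×10¹⁴ × (8.616×10⁴)² / 39.48 = 7.495×10²² m³.
a = 4.216×10⁷ m = 42163 km.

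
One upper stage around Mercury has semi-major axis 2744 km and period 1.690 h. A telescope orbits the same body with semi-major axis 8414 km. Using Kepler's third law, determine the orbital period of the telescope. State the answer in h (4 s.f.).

T₂ ≈ 9.074 h

Kepler's third law: T² ∝ a³, so T₂ = T₁ (a₂/a₁)^(3/2).
a₂/a₁ = 3.066, (a₂/a₁)^(3/2) = 5.369.
T₂ = 1.690 × 5.369 = 9.074 h.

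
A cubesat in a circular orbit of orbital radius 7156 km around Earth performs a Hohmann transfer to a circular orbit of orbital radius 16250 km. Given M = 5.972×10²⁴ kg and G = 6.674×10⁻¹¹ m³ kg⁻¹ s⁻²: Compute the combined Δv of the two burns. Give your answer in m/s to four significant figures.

μ = GM = 6.674×10⁻¹¹ × 5.972×10²⁴ = 3.986×10¹⁴ m³/s².
r₁ = 7156 km = 7.156×10⁶ m.
r₂ = 16250 km = 1.625×10⁷ m.
Transfer ellipse a_t = (r₁ + r₂)/2 = 1.170×10⁷ m.
At r₁: circular v_c1 = √(μ/r₁) = 7463 m/s; transfer-perigee v_p = √[μ(2/r₁ − 1/a_t)] = 8794 m/s.
Δv₁ = v_p − v_c1 = 1331 m/s.
At r₂: circular v_c2 = √(μ/r₂) = 4953 m/s; transfer-apogee v_a = √[μ(2/r₂ − 1/a_t)] = 3873 m/s.
Δv₂ = v_c2 − v_a = 1080 m/s.
Total Δv = Δv₁ + Δv₂ = 2411 m/s.

Δv_total ≈ 2411 m/s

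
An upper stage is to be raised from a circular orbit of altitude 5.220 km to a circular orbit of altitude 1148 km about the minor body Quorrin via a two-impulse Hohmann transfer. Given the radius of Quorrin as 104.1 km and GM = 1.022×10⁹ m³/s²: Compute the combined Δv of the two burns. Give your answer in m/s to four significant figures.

r₁ = 104.1 + 5.220 = 109.32 km = 1.0932×10⁵ m.
r₂ = 104.1 + 1148 = 1252.1 km = 1.2521×10⁶ m.
Transfer ellipse a_t = (r₁ + r₂)/2 = 6.807×10⁵ m.
At r₁: circular v_c1 = √(μ/r₁) = 96.69 m/s; transfer-periapsis v_p = √[μ(2/r₁ − 1/a_t)] = 131.1 m/s.
Δv₁ = v_p − v_c1 = 34.44 m/s.
At r₂: circular v_c2 = √(μ/r₂) = 28.57 m/s; transfer-apoapsis v_a = √[μ(2/r₂ − 1/a_t)] = 11.45 m/s.
Δv₂ = v_c2 − v_a = 17.12 m/s.
Total Δv = Δv₁ + Δv₂ = 51.57 m/s.

Δv_total ≈ 51.57 m/s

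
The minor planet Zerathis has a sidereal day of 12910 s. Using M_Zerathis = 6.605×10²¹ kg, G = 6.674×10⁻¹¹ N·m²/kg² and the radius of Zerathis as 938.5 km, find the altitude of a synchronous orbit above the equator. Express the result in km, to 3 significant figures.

h_sync ≈ 292 km

μ = GM = 6.674×10⁻¹¹ × 6.605×10²¹ = 4.408×10¹¹ m³/s².
A synchronous orbit has period T, so by Kepler's third law a = (μT²/4π²)^(1/3).
μT²/4π² = 4.408×10¹¹ × (1.291×10⁴)² / 39.48 = 1.861×10¹⁸ m³.
a = 1.230×10⁶ m = 1230.0 km.
Altitude h = a − R = 1230.0 − 938.5 = 291.53 km.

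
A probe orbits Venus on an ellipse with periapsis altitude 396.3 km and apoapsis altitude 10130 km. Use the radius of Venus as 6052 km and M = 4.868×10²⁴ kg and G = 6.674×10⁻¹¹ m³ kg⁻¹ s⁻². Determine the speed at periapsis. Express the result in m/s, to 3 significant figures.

v ≈ 8490 m/s

μ = GM = 6.674×10⁻¹¹ × 4.868×10²⁴ = 3.249×10¹⁴ m³/s².
r_p = 6052 + 396.3 = 6448.3 km = 6.4483×10⁶ m.
r_a = 6052 + 10130 = 16182 km = 1.6182×10⁷ m.
Semi-major axis a = (r_p + r_a)/2 = 11315 km = 1.132×10⁷ m.
Vis-viva: v² = μ(2/r − 1/a) = 3.249×10¹⁴ × (3.102×10⁻⁷ − 8.838×10⁻⁸) = 7.205×10⁷ m²/s².
v = 8489 m/s.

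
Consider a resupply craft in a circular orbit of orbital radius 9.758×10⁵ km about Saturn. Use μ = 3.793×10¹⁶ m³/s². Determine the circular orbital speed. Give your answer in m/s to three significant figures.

r = 9.758×10⁵ km = 9.758×10⁸ m.
For a circular orbit v = √(μ/r) = √(3.793×10¹⁶ / 9.758×10⁸) = √(3.887×10⁷) = 6235 m/s.

v ≈ 6230 m/s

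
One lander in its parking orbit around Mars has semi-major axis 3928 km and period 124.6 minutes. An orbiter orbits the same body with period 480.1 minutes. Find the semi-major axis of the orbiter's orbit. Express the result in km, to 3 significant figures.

a₂ ≈ 9650 km

Kepler's third law: a³ ∝ T², so a₂ = a₁ (T₂/T₁)^(2/3).
T₂/T₁ = 3.853, (T₂/T₁)^(2/3) = 2.458.
a₂ = 3928 × 2.458 = 9654 km.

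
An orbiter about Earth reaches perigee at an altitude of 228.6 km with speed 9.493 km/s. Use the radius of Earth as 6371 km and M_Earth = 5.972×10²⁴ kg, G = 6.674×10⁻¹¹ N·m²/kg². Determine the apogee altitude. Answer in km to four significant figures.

μ = GM = 6.674×10⁻¹¹ × 5.972×10²⁴ = 3.986×10¹⁴ m³/s².
r_p = 6371 + 228.6 = 6599.6 km = 6.600×10⁶ m.
Specific energy ε = v²/2 − μ/r = -1.533×10⁷ J/kg, so a = −μ/(2ε) = 1.300×10⁷ m.
The apsides satisfy r_p + r_a = 2a, so the apogee radius is 2a − r_p = 1.939×10⁷ m = 19392 km.
Apogee altitude = 19392 − 6371 = 13021 km.

apogee altitude ≈ 13020 km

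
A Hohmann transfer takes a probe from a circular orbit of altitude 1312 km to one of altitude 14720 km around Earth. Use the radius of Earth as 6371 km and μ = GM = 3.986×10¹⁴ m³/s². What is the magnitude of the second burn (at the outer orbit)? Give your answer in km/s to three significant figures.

r₁ = 6371 + 1312 = 7683.0 km = 7.6830×10⁶ m.
r₂ = 6371 + 14720 = 21091 km = 2.1091×10⁷ m.
Transfer ellipse a_t = (r₁ + r₂)/2 = 1.439×10⁷ m.
At r₁: circular v_c1 = √(μ/r₁) = 7203 m/s; transfer-perigee v_p = √[μ(2/r₁ − 1/a_t)] = 8721 m/s.
At r₂: circular v_c2 = √(μ/r₂) = 4347 m/s; transfer-apogee v_a = √[μ(2/r₂ − 1/a_t)] = 3177 m/s.
Δv₂ = v_c2 − v_a = 1170 m/s.
= 1.170 km/s.

Δv ≈ 1.17 km/s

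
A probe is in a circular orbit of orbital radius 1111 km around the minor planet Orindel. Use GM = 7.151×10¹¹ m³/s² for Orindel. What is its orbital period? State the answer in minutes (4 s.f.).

T ≈ 145.0 minutes

r = 1111 km = 1.111×10⁶ m.
Kepler's third law: T = 2π√(r³/μ) = 2π√((1.111×10⁶)³ / 7.151×10¹¹).
r³/μ = 1.918×10⁶ s², so T = 2π × 1.385×10³ = 8.701×10³ s.
Converting: 8.701×10³ s ÷ 60.00 = 145.0 minutes.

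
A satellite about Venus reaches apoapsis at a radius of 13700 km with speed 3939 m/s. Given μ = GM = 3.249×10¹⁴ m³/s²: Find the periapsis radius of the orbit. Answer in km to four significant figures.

r_a = 1.370×10⁷ m.
Specific energy ε = v²/2 − μ/r = -1.596×10⁷ J/kg, so a = −μ/(2ε) = 1.018×10⁷ m.
The apsides satisfy r_p + r_a = 2a, so the periapsis radius is 2a − r_a = 6.660×10⁶ m = 6660.4 km.

periapsis radius ≈ 6660 km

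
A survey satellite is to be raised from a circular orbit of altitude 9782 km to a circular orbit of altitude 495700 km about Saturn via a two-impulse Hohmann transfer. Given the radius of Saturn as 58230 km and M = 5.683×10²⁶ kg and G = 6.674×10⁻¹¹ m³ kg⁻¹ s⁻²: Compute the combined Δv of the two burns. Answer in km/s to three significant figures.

μ = GM = 6.674×10⁻¹¹ × 5.683×10²⁶ = 3.793×10¹⁶ m³/s².
r₁ = 58230 + 9782 = 68012 km = 6.8012×10⁷ m.
r₂ = 58230 + 495700 = 553930 km = 5.5393×10⁸ m.
Transfer ellipse a_t = (r₁ + r₂)/2 = 3.110×10⁸ m.
At r₁: circular v_c1 = √(μ/r₁) = 23620 m/s; transfer-perikrone v_p = √[μ(2/r₁ − 1/a_t)] = 31520 m/s.
Δv₁ = v_p − v_c1 = 7903 m/s.
At r₂: circular v_c2 = √(μ/r₂) = 8275 m/s; transfer-apokrone v_a = √[μ(2/r₂ − 1/a_t)] = 3870 m/s.
Δv₂ = v_c2 − v_a = 4405 m/s.
Total Δv = Δv₁ + Δv₂ = 12310 m/s = 12.31 km/s.

Δv_total ≈ 12.3 km/s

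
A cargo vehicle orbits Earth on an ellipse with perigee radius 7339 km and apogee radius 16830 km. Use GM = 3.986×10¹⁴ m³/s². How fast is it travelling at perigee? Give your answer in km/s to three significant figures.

v ≈ 8.70 km/s

Semi-major axis a = (r_p + r_a)/2 = 12084 km = 1.208×10⁷ m.
Vis-viva: v² = μ(2/r − 1/a) = 3.986×10¹⁴ × (2.725×10⁻⁷ − 8.275×10⁻⁸) = 7.564×10⁷ m²/s².
v = 8697 m/s = 8.697 km/s.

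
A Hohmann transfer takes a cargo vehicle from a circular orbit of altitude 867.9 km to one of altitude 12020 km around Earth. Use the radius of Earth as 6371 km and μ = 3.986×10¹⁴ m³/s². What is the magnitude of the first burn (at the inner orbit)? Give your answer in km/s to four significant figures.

Δv ≈ 1.469 km/s

r₁ = 6371 + 867.9 = 7238.9 km = 7.2389×10⁶ m.
r₂ = 6371 + 12020 = 18391 km = 1.8391×10⁷ m.
Transfer ellipse a_t = (r₁ + r₂)/2 = 1.281×10⁷ m.
At r₁: circular v_c1 = √(μ/r₁) = 7420 m/s; transfer-perigee v_p = √[μ(2/r₁ − 1/a_t)] = 8889 m/s.
Δv₁ = v_p − v_c1 = 1469 m/s.
= 1.469 km/s.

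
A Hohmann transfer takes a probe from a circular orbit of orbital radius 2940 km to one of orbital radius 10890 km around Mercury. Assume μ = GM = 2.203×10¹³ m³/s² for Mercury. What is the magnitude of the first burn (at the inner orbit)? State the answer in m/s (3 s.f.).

Δv ≈ 698 m/s

r₁ = 2940 km = 2.940×10⁶ m.
r₂ = 10890 km = 1.089×10⁷ m.
Transfer ellipse a_t = (r₁ + r₂)/2 = 6.915×10⁶ m.
At r₁: circular v_c1 = √(μ/r₁) = 2737 m/s; transfer-periherm v_p = √[μ(2/r₁ − 1/a_t)] = 3435 m/s.
Δv₁ = v_p − v_c1 = 697.8 m/s.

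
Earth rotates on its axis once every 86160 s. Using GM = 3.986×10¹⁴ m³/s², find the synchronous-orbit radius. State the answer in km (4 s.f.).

r_sync ≈ 42160 km

A synchronous orbit has period T, so by Kepler's third law a = (μT²/4π²)^(1/3).
μT²/4π² = 3.986×10¹⁴ × (8.616×10⁴)² / 39.48 = 7.495×10²² m³.
a = 4.216×10⁷ m = 42163 km.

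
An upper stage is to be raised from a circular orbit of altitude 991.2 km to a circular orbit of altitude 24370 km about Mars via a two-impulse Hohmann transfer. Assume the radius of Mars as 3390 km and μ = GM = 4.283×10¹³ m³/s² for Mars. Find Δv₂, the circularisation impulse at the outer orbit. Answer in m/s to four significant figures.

r₁ = 3390 + 991.2 = 4381.2 km = 4.3812×10⁶ m.
r₂ = 3390 + 24370 = 27760 km = 2.7760×10⁷ m.
Transfer ellipse a_t = (r₁ + r₂)/2 = 1.607×10⁷ m.
At r₁: circular v_c1 = √(μ/r₁) = 3127 m/s; transfer-periapsis v_p = √[μ(2/r₁ − 1/a_t)] = 4109 m/s.
At r₂: circular v_c2 = √(μ/r₂) = 1242 m/s; transfer-apoapsis v_a = √[μ(2/r₂ − 1/a_t)] = 648.6 m/s.
Δv₂ = v_c2 − v_a = 593.6 m/s.

Δv ≈ 593.6 m/s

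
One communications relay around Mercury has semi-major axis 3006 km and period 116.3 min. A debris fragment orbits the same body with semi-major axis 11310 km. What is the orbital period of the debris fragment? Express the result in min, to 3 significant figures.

Kepler's third law: T² ∝ a³, so T₂ = T₁ (a₂/a₁)^(3/2).
a₂/a₁ = 3.762, (a₂/a₁)^(3/2) = 7.298.
T₂ = 116.3 × 7.298 = 848.8 min.

T₂ ≈ 849 min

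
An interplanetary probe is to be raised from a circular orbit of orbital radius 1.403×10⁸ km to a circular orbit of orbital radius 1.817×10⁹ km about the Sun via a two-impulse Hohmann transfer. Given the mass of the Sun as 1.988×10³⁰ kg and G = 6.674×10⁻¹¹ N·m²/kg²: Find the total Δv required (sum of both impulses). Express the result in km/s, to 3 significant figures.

Δv_total ≈ 16.5 km/s

μ = GM = 6.674×10⁻¹¹ × 1.988×10³⁰ = 1.327×10²⁰ m³/s².
r₁ = 1.403×10⁸ km = 1.403×10¹¹ m.
r₂ = 1.817×10⁹ km = 1.817×10¹² m.
Transfer ellipse a_t = (r₁ + r₂)/2 = 9.786×10¹¹ m.
At r₁: circular v_c1 = √(μ/r₁) = 30750 m/s; transfer-perihelion v_p = √[μ(2/r₁ − 1/a_t)] = 41900 m/s.
Δv₁ = v_p − v_c1 = 11150 m/s.
At r₂: circular v_c2 = √(μ/r₂) = 8545 m/s; transfer-aphelion v_a = √[μ(2/r₂ − 1/a_t)] = 3235 m/s.
Δv₂ = v_c2 − v_a = 5310 m/s.
Total Δv = Δv₁ + Δv₂ = 16460 m/s = 16.46 km/s.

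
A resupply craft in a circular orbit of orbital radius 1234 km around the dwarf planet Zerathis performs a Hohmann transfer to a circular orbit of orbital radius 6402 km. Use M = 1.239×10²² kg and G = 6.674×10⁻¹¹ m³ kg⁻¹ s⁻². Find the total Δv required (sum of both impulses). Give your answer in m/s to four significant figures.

Δv_total ≈ 396.5 m/s

μ = GM = 6.674×10⁻¹¹ × 1.239×10²² = 8.269×10¹¹ m³/s².
r₁ = 1234 km = 1.234×10⁶ m.
r₂ = 6402 km = 6.402×10⁶ m.
Transfer ellipse a_t = (r₁ + r₂)/2 = 3.818×10⁶ m.
At r₁: circular v_c1 = √(μ/r₁) = 818.6 m/s; transfer-periapsis v_p = √[μ(2/r₁ − 1/a_t)] = 1060 m/s.
Δv₁ = v_p − v_c1 = 241.4 m/s.
At r₂: circular v_c2 = √(μ/r₂) = 359.4 m/s; transfer-apoapsis v_a = √[μ(2/r₂ − 1/a_t)] = 204.3 m/s.
Δv₂ = v_c2 − v_a = 155.1 m/s.
Total Δv = Δv₁ + Δv₂ = 396.5 m/s.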